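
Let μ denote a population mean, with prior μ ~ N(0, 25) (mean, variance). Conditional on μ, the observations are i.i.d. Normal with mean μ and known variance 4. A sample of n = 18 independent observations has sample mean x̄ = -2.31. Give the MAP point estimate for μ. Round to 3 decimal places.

n = 18, x̄ = -2.31.
For a Normal prior and Normal likelihood with known variance, the posterior is Normal; its mode equals its mean, the precision-weighted average.
Prior precision 1/σ₀² = 1/25 = 0.04; data precision n/σ² = 18/4 = 4.5.
μ̂ = (0.04·0 + 4.5·(-2.31)) / (0.04 + 4.5) = (-10.395)/4.54 = -2079/908 ≈ -2.290.

μ̂_MAP = -2.290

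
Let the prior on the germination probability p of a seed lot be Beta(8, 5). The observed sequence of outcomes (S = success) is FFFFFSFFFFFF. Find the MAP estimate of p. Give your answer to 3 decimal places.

p̂_MAP = 0.348

Prior: Beta(8, 5).
Data: 1 success in 12 trials (from the sequence). The binomial likelihood contributes p(1−p)^11, so the posterior is Beta(8+1, 5+11) = Beta(9, 16).
For Beta(a, b) with a, b > 1 the mode is (a−1)/(a+b−2) = 8/23 ≈ 0.348.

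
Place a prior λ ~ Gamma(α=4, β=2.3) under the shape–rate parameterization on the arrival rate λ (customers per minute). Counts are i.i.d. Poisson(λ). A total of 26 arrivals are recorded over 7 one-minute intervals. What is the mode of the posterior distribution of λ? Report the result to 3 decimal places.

Σxᵢ = 26, n = 7.
Posterior ∝ λ^3e^(−2.3λ) · λ^26e^(−7λ) = λ^29e^(−9.3λ), i.e. Gamma(shape=30, rate=9.3).
The mode of a Gamma(a, b) with a ≥ 1 (shape–rate) is (a−1)/b = 29/9.3 ≈ 3.118.

λ̂_MAP = 3.118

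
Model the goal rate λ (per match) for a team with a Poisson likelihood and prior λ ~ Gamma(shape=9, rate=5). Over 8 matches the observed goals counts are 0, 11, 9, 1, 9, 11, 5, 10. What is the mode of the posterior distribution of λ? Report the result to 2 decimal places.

Σxᵢ = 0+11+9+1+9+11+5+10 = 56, with n = 8.
Posterior ∝ λ^8e^(−5λ) · λ^56e^(−8λ) = λ^64e^(−13λ), i.e. Gamma(shape=65, rate=13).
The mode of a Gamma(a, b) with a ≥ 1 (shape–rate) is (a−1)/b = 64/13 ≈ 4.92.

λ̂_MAP = 4.92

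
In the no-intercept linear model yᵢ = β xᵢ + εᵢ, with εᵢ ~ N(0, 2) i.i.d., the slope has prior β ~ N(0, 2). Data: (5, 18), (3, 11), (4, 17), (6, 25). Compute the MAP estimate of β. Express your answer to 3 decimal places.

log p(β | y) = −Σ(yᵢ − βxᵢ)²/(2·2) − β²/(2·2) + const.
Setting the derivative to zero: Σxᵢ(yᵢ − βxᵢ)/2 − β/2 = 0, so β = Σxᵢyᵢ / (Σxᵢ² + σ²/τ²).
Σxᵢyᵢ = 5·18 + 3·11 + 4·17 + 6·25 = 341; Σxᵢ² = 86; σ²/τ² = 1.
β̂_MAP = 341 / (86 + 1) = 341/87 ≈ 3.920.

β̂_MAP = 3.920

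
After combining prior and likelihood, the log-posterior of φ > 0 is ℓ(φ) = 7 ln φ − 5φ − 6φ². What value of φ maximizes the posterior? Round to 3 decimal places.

φ̂_MAP = 0.583

ℓ'(φ) = 7/φ − 5 − 12φ. Setting this to zero and multiplying by φ: 12φ² + 5φ − 7 = 0.
φ = (−5 + √(5² + 4·12·7)) / (2·12) = (−5 + √361) / 24 = (−5 + 19)/24 = 7/12.
ℓ''(φ) = −7/φ² − 12 < 0, confirming a maximum.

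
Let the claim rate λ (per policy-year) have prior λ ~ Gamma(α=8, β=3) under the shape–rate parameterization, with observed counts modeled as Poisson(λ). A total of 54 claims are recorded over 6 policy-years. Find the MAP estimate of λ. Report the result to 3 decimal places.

λ̂_MAP = 6.778

Σxᵢ = 54, n = 6.
Posterior ∝ λ^7e^(−3λ) · λ^54e^(−6λ) = λ^61e^(−9λ), i.e. Gamma(shape=62, rate=9).
The mode of a Gamma(a, b) with a ≥ 1 (shape–rate) is (a−1)/b = 61/9 ≈ 6.778.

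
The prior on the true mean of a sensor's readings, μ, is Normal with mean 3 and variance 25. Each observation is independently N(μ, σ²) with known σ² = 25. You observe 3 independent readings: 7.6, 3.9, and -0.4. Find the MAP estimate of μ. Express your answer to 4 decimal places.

n = 3; x̄ = (7.6 + 3.9 + (-0.4))/3 = 11.1/3 = 3.7.
For a Normal prior and Normal likelihood with known variance, the posterior is Normal; its mode equals its mean, the precision-weighted average.
Prior precision 1/σ₀² = 1/25 = 0.04; data precision n/σ² = 3/25 = 0.12.
μ̂ = (0.04·3 + 0.12·3.7) / (0.04 + 0.12) = 0.564/0.16 = 3.5250.

μ̂_MAP = 3.5250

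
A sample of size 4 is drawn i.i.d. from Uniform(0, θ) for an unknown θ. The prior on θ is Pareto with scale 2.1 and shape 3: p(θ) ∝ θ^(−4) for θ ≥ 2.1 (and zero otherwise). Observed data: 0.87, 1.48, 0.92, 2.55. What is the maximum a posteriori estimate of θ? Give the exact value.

The Uniform(0, θ) likelihood is θ^(−n) for θ ≥ max(xᵢ), zero otherwise. Here max(xᵢ) = 2.55.
Posterior ∝ θ^(−4) · θ^(−4) = θ^(−8) on θ ≥ max(2.1, 2.55) = 2.55.
This density is strictly decreasing in θ, so the posterior mode lies at the lower boundary of the support.

θ̂_MAP = 2.55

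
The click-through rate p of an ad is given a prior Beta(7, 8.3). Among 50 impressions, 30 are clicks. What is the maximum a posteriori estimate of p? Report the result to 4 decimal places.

p̂_MAP = 0.5687

Prior: Beta(7, 8.3).
Data: 30 successes in 50 trials. The binomial likelihood contributes p^30(1−p)^20, so the posterior is Beta(7+30, 8.3+20) = Beta(37, 28.3).
For Beta(a, b) with a, b > 1 the mode is (a−1)/(a+b−2) = 36/63.3 ≈ 0.5687.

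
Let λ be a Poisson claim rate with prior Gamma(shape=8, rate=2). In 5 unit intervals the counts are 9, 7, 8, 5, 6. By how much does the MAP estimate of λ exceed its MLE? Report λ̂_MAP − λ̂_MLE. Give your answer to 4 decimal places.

Σxᵢ = 35. Posterior is Gamma(43, 7); MAP = (43−1)/7 = 42/7 ≈ 6.00000.
MLE = x̄ = 35/5 ≈ 7.00000.
Difference = 42/7 − 35/5 = -1 ≈ -1.0000.

MAP − MLE = -1.0000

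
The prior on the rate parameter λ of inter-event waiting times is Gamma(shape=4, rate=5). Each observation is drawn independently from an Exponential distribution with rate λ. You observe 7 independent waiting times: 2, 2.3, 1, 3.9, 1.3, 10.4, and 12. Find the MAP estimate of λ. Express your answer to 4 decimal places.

The Exponential(rate=λ) likelihood is ∝ λ^n e^(−λΣtᵢ). Here n = 7 and Σtᵢ = 2 + 2.3 + 1 + 3.9 + 1.3 + 10.4 + 12 = 32.9.
Posterior ∝ λ^3e^(−5λ) · λ^7e^(−32.9λ) = λ^10e^(−37.9λ), i.e. Gamma(11, 37.9).
Mode = (a−1)/b = 10/37.9 ≈ 0.2639.

λ̂_MAP = 0.2639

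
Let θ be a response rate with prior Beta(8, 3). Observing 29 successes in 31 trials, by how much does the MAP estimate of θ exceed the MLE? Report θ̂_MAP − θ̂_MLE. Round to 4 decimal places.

Posterior is Beta(37, 5); MAP = (37−1)/(42−2) = 36/40 ≈ 0.90000.
MLE ignores the prior: θ̂_MLE = k/n = 29/31 ≈ 0.93548.
Difference = 36/40 − 29/31 = -11/310 ≈ -0.0355.

MAP − MLE = -0.0355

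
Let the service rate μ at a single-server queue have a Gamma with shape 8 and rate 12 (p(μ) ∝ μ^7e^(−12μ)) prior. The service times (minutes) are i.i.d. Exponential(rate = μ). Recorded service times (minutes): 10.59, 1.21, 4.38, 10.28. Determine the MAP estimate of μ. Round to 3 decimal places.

μ̂_MAP = 0.286

The Exponential(rate=μ) likelihood is ∝ μ^n e^(−μΣtᵢ). Here n = 4 and Σtᵢ = 10.59 + 1.21 + 4.38 + 10.28 = 26.46.
Posterior ∝ μ^7e^(−12μ) · μ^4e^(−26.46μ) = μ^11e^(−38.46μ), i.e. Gamma(12, 38.46).
Mode = (a−1)/b = 11/38.46 ≈ 0.286.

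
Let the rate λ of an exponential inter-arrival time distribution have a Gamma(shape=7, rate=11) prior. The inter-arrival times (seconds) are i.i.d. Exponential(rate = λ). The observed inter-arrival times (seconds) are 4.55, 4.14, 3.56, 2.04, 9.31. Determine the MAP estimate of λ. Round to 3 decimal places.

λ̂_MAP = 0.318

The Exponential(rate=λ) likelihood is ∝ λ^n e^(−λΣtᵢ). Here n = 5 and Σtᵢ = 4.55 + 4.14 + 3.56 + 2.04 + 9.31 = 23.60.
Posterior ∝ λ^6e^(−11λ) · λ^5e^(−23.60λ) = λ^11e^(−34.60λ), i.e. Gamma(12, 34.60).
Mode = (a−1)/b = 11/34.60 ≈ 0.318.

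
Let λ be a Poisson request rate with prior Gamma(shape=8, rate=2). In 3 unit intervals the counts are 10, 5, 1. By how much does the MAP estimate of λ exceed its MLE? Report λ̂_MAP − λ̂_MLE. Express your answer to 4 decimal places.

MAP − MLE = -0.7333

Σxᵢ = 16. Posterior is Gamma(24, 5); MAP = (24−1)/5 = 23/5 ≈ 4.60000.
MLE = x̄ = 16/3 ≈ 5.33333.
Difference = 23/5 − 16/3 = -11/15 ≈ -0.7333.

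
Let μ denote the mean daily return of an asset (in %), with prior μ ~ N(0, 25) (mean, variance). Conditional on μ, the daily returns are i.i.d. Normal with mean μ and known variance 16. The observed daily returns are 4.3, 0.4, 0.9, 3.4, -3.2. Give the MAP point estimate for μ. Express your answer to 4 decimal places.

μ̂_MAP = 1.0284

n = 5; x̄ = (4.3 + 0.4 + 0.9 + 3.4 + (-3.2))/5 = 5.8/5 = 1.16.
For a Normal prior and Normal likelihood with known variance, the posterior is Normal; its mode equals its mean, the precision-weighted average.
Prior precision 1/σ₀² = 1/25 = 0.04; data precision n/σ² = 5/16 = 0.3125.
μ̂ = (0.04·0 + 0.3125·1.16) / (0.04 + 0.3125) = 0.3625/0.3525 = 145/141 ≈ 1.0284.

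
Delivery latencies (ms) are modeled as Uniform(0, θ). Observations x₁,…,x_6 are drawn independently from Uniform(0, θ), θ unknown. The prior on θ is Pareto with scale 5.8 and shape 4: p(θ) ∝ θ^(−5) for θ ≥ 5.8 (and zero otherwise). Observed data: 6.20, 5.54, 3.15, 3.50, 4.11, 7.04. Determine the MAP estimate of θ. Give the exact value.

θ̂_MAP = 7.04

The Uniform(0, θ) likelihood is θ^(−n) for θ ≥ max(xᵢ), zero otherwise. Here max(xᵢ) = 7.04.
Posterior ∝ θ^(−5) · θ^(−6) = θ^(−11) on θ ≥ max(5.8, 7.04) = 7.04.
This density is strictly decreasing in θ, so the posterior mode lies at the lower boundary of the support.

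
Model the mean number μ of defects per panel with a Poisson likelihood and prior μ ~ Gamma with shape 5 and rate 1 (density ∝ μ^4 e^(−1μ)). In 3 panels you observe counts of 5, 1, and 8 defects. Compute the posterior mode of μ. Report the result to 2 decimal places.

Σxᵢ = 5+1+8 = 14, with n = 3.
Posterior ∝ μ^4e^(−1μ) · μ^14e^(−3μ) = μ^18e^(−4μ), i.e. Gamma(shape=19, rate=4).
The mode of a Gamma(a, b) with a ≥ 1 (shape–rate) is (a−1)/b = 18/4 ≈ 4.50.

μ̂_MAP = 4.50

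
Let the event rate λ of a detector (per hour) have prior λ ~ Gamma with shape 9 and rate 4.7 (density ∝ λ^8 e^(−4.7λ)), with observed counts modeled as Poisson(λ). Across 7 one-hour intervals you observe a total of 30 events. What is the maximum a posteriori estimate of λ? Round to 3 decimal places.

λ̂_MAP = 3.248

Σxᵢ = 30, n = 7.
Posterior ∝ λ^8e^(−4.7λ) · λ^30e^(−7λ) = λ^38e^(−11.7λ), i.e. Gamma(shape=39, rate=11.7).
The mode of a Gamma(a, b) with a ≥ 1 (shape–rate) is (a−1)/b = 38/11.7 ≈ 3.248.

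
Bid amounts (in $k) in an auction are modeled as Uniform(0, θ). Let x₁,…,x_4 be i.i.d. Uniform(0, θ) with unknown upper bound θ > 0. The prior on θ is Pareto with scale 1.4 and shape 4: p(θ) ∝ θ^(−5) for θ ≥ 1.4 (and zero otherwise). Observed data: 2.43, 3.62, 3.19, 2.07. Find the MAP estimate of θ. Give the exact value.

The Uniform(0, θ) likelihood is θ^(−n) for θ ≥ max(xᵢ), zero otherwise. Here max(xᵢ) = 3.62.
Posterior ∝ θ^(−5) · θ^(−4) = θ^(−9) on θ ≥ max(1.4, 3.62) = 3.62.
This density is strictly decreasing in θ, so the posterior mode lies at the lower boundary of the support.

θ̂_MAP = 3.62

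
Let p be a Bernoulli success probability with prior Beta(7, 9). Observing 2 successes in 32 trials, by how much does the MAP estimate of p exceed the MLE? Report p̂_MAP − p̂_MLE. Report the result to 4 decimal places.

MAP − MLE = 0.1114

Posterior is Beta(9, 39); MAP = (9−1)/(48−2) = 8/46 ≈ 0.17391.
MLE ignores the prior: p̂_MLE = k/n = 2/32 ≈ 0.06250.
Difference = 8/46 − 2/32 = 41/368 ≈ 0.1114.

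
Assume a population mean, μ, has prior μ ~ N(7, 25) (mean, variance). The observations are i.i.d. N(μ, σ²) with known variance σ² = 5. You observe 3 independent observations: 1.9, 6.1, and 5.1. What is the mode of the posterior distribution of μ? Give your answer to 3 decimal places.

n = 3; x̄ = (1.9 + 6.1 + 5.1)/3 = 13.1/3 = 131/30 ≈ 4.3667.
For a Normal prior and Normal likelihood with known variance, the posterior is Normal; its mode equals its mean, the precision-weighted average.
Prior precision 1/σ₀² = 1/25 = 0.04; data precision n/σ² = 3/5 = 0.6.
μ̂ = (0.04·7 + 0.6·(131/30)) / (0.04 + 0.6) = 2.9/0.64 = 4.53125 ≈ 4.531.

μ̂_MAP = 4.531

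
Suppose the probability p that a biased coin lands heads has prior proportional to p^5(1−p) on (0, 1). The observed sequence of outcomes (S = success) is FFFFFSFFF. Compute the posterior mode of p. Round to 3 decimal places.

p̂_MAP = 0.400

The prior density ∝ p^5(1−p)^1 is the kernel of Beta(6, 2).
Data: 1 success in 9 trials (from the sequence). The binomial likelihood contributes p(1−p)^8, so the posterior is Beta(6+1, 2+8) = Beta(7, 10).
For Beta(a, b) with a, b > 1 the mode is (a−1)/(a+b−2) = 6/15 ≈ 0.400.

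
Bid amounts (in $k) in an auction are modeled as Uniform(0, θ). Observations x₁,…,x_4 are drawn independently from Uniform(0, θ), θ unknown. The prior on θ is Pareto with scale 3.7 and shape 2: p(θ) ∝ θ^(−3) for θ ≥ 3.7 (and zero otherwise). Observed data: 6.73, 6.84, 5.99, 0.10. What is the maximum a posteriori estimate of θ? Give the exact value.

θ̂_MAP = 6.84

The Uniform(0, θ) likelihood is θ^(−n) for θ ≥ max(xᵢ), zero otherwise. Here max(xᵢ) = 6.84.
Posterior ∝ θ^(−3) · θ^(−4) = θ^(−7) on θ ≥ max(3.7, 6.84) = 6.84.
This density is strictly decreasing in θ, so the posterior mode lies at the lower boundary of the support.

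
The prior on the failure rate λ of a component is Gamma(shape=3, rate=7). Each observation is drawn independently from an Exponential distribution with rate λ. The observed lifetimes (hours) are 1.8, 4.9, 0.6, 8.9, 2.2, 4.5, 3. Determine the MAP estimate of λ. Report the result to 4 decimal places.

λ̂_MAP = 0.2736

The Exponential(rate=λ) likelihood is ∝ λ^n e^(−λΣtᵢ). Here n = 7 and Σtᵢ = 1.8 + 4.9 + 0.6 + 8.9 + 2.2 + 4.5 + 3 = 25.9.
Posterior ∝ λ^2e^(−7λ) · λ^7e^(−25.9λ) = λ^9e^(−32.9λ), i.e. Gamma(10, 32.9).
Mode = (a−1)/b = 9/32.9 ≈ 0.2736.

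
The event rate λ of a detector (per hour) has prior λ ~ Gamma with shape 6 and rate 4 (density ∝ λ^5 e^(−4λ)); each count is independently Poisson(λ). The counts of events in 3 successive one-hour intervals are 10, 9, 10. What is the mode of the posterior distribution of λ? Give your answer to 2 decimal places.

Σxᵢ = 10+9+10 = 29, with n = 3.
Posterior ∝ λ^5e^(−4λ) · λ^29e^(−3λ) = λ^34e^(−7λ), i.e. Gamma(shape=35, rate=7).
The mode of a Gamma(a, b) with a ≥ 1 (shape–rate) is (a−1)/b = 34/7 ≈ 4.86.

λ̂_MAP = 4.86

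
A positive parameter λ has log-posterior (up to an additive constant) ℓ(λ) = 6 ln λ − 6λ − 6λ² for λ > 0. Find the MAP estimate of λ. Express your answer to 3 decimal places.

λ̂_MAP = 0.500

ℓ'(λ) = 6/λ − 6 − 12λ. Setting this to zero and multiplying by λ: 12λ² + 6λ − 6 = 0.
λ = (−6 + √(6² + 4·12·6)) / (2·12) = (−6 + √324) / 24 = (−6 + 18)/24 = 1/2.
ℓ''(λ) = −6/λ² − 12 < 0, confirming a maximum.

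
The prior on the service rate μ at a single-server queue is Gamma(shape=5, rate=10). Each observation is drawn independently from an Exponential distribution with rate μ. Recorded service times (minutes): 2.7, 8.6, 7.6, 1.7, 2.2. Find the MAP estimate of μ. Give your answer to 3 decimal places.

The Exponential(rate=μ) likelihood is ∝ μ^n e^(−μΣtᵢ). Here n = 5 and Σtᵢ = 2.7 + 8.6 + 7.6 + 1.7 + 2.2 = 22.8.
Posterior ∝ μ^4e^(−10μ) · μ^5e^(−22.8μ) = μ^9e^(−32.8μ), i.e. Gamma(10, 32.8).
Mode = (a−1)/b = 9/32.8 ≈ 0.274.

μ̂_MAP = 0.274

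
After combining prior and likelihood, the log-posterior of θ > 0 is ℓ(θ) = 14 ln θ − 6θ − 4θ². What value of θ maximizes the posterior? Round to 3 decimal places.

θ̂_MAP = 1.000

ℓ'(θ) = 14/θ − 6 − 8θ. Setting this to zero and multiplying by θ: 8θ² + 6θ − 14 = 0.
θ = (−6 + √(6² + 4·8·14)) / (2·8) = (−6 + √484) / 16 = (−6 + 22)/16 = 1.
ℓ''(θ) = −14/θ² − 8 < 0, confirming a maximum.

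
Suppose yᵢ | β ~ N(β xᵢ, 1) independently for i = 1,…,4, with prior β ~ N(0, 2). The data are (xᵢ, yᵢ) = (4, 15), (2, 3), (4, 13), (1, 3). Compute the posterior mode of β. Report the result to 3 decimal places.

β̂_MAP = 3.227

log p(β | y) = −Σ(yᵢ − βxᵢ)²/(2·1) − β²/(2·2) + const.
Setting the derivative to zero: Σxᵢ(yᵢ − βxᵢ)/1 − β/2 = 0, so β = Σxᵢyᵢ / (Σxᵢ² + σ²/τ²).
Σxᵢyᵢ = 4·15 + 2·3 + 4·13 + 1·3 = 121; Σxᵢ² = 37; σ²/τ² = 0.5.
β̂_MAP = 121 / (37 + 0.5) = 121/37.5 ≈ 3.227.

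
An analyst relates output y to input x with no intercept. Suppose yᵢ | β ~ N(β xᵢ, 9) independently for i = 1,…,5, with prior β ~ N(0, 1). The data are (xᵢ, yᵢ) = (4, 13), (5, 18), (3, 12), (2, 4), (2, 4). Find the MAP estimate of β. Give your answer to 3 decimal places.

β̂_MAP = 2.896

log p(β | y) = −Σ(yᵢ − βxᵢ)²/(2·9) − β²/(2·1) + const.
Setting the derivative to zero: Σxᵢ(yᵢ − βxᵢ)/9 − β/1 = 0, so β = Σxᵢyᵢ / (Σxᵢ² + σ²/τ²).
Σxᵢyᵢ = 4·13 + 5·18 + 3·12 + 2·4 + 2·4 = 194; Σxᵢ² = 58; σ²/τ² = 9.
β̂_MAP = 194 / (58 + 9) = 194/67 ≈ 2.896.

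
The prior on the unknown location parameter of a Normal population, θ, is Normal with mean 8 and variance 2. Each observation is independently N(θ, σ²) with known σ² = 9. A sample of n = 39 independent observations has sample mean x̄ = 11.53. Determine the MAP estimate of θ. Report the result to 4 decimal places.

θ̂_MAP = 11.1648

n = 39, x̄ = 11.53.
For a Normal prior and Normal likelihood with known variance, the posterior is Normal; its mode equals its mean, the precision-weighted average.
Prior precision 1/σ₀² = 1/2 = 0.5; data precision n/σ² = 39/9 = 13/3.
θ̂ = (0.5·8 + (13/3)·11.53) / (0.5 + 13/3) = (16189/300)/(29/6) = 16189/1450 ≈ 11.1648.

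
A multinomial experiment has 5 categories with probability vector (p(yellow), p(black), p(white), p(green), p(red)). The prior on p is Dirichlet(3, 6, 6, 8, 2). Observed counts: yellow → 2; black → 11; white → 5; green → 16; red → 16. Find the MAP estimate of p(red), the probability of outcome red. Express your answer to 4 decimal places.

The posterior is Dirichlet(αᵢ + nᵢ) = Dirichlet(5, 17, 11, 24, 18).
For a Dirichlet(a₁,…,a_K) with all aᵢ > 1, the mode has j-th component (aⱼ − 1)/(Σaᵢ − K).
Here Σaᵢ = 75 and K = 5, so p(red) = (18 − 1)/(75 − 5) = 17/70 ≈ 0.2429.

MAP estimate of p(red) = 0.2429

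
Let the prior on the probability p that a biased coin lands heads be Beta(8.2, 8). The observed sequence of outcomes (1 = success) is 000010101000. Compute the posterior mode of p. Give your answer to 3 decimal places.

Prior: Beta(8.2, 8).
Data: 3 successes in 12 trials (from the sequence). The binomial likelihood contributes p^3(1−p)^9, so the posterior is Beta(8.2+3, 8+9) = Beta(11.2, 17).
For Beta(a, b) with a, b > 1 the mode is (a−1)/(a+b−2) = 10.2/26.2 ≈ 0.389.

p̂_MAP = 0.389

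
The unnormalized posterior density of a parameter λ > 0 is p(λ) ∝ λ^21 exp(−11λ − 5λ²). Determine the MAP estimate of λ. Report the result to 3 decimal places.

λ̂_MAP = 1.000

ℓ'(λ) = 21/λ − 11 − 10λ. Setting this to zero and multiplying by λ: 10λ² + 11λ − 21 = 0.
λ = (−11 + √(11² + 4·10·21)) / (2·10) = (−11 + √961) / 20 = (−11 + 31)/20 = 1.
ℓ''(λ) = −21/λ² − 10 < 0, confirming a maximum.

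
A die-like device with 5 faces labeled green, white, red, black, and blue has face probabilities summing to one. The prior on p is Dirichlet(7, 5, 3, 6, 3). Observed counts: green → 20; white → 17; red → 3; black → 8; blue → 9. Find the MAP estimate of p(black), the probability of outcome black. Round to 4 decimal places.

The posterior is Dirichlet(αᵢ + nᵢ) = Dirichlet(27, 22, 6, 14, 12).
For a Dirichlet(a₁,…,a_K) with all aᵢ > 1, the mode has j-th component (aⱼ − 1)/(Σaᵢ − K).
Here Σaᵢ = 81 and K = 5, so p(black) = (14 − 1)/(81 − 5) = 13/76 ≈ 0.1711.

MAP estimate of p(black) = 0.1711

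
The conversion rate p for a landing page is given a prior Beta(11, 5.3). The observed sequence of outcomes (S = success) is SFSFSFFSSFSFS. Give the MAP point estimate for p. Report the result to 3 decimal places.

Prior: Beta(11, 5.3).
Data: 7 successes in 13 trials (from the sequence). The binomial likelihood contributes p^7(1−p)^6, so the posterior is Beta(11+7, 5.3+6) = Beta(18, 11.3).
For Beta(a, b) with a, b > 1 the mode is (a−1)/(a+b−2) = 17/27.3 ≈ 0.623.

p̂_MAP = 0.623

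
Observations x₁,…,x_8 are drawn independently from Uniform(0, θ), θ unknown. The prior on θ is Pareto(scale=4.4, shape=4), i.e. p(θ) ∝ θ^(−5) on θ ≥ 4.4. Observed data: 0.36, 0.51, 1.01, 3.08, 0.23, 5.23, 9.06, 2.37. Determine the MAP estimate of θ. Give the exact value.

The Uniform(0, θ) likelihood is θ^(−n) for θ ≥ max(xᵢ), zero otherwise. Here max(xᵢ) = 9.06.
Posterior ∝ θ^(−5) · θ^(−8) = θ^(−13) on θ ≥ max(4.4, 9.06) = 9.06.
This density is strictly decreasing in θ, so the posterior mode lies at the lower boundary of the support.

θ̂_MAP = 9.06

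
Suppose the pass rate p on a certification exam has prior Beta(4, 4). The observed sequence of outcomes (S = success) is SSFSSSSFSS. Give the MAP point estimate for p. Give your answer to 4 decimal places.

Prior: Beta(4, 4).
Data: 8 successes in 10 trials (from the sequence). The binomial likelihood contributes p^8(1−p)^2, so the posterior is Beta(4+8, 4+2) = Beta(12, 6).
For Beta(a, b) with a, b > 1 the mode is (a−1)/(a+b−2) = 11/16 ≈ 0.6875.

p̂_MAP = 0.6875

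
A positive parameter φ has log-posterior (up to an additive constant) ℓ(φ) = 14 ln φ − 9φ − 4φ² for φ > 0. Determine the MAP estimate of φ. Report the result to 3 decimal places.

φ̂_MAP = 0.875

ℓ'(φ) = 14/φ − 9 − 8φ. Setting this to zero and multiplying by φ: 8φ² + 9φ − 14 = 0.
φ = (−9 + √(9² + 4·8·14)) / (2·8) = (−9 + √529) / 16 = (−9 + 23)/16 = 7/8.
ℓ''(φ) = −14/φ² − 8 < 0, confirming a maximum.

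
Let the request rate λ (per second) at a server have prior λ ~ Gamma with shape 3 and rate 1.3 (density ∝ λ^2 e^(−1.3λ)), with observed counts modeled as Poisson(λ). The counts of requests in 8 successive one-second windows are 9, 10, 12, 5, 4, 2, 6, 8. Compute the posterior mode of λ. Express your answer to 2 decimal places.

Σxᵢ = 9+10+12+5+4+2+6+8 = 56, with n = 8.
Posterior ∝ λ^2e^(−1.3λ) · λ^56e^(−8λ) = λ^58e^(−9.3λ), i.e. Gamma(shape=59, rate=9.3).
The mode of a Gamma(a, b) with a ≥ 1 (shape–rate) is (a−1)/b = 58/9.3 ≈ 6.24.

λ̂_MAP = 6.24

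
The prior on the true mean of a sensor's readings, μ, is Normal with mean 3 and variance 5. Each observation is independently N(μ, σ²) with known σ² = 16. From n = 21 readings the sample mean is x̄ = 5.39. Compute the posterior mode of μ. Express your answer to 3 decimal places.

n = 21, x̄ = 5.39.
For a Normal prior and Normal likelihood with known variance, the posterior is Normal; its mode equals its mean, the precision-weighted average.
Prior precision 1/σ₀² = 1/5 = 0.2; data precision n/σ² = 21/16 = 1.3125.
μ̂ = (0.2·3 + 1.3125·5.39) / (0.2 + 1.3125) = 7.674375/1.5125 = 12279/2420 ≈ 5.074.

μ̂_MAP = 5.074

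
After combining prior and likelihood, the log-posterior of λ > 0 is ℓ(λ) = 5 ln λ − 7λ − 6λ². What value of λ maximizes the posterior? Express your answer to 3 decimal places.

ℓ'(λ) = 5/λ − 7 − 12λ. Setting this to zero and multiplying by λ: 12λ² + 7λ − 5 = 0.
λ = (−7 + √(7² + 4·12·5)) / (2·12) = (−7 + √289) / 24 = (−7 + 17)/24 = 5/12.
ℓ''(λ) = −5/λ² − 12 < 0, confirming a maximum.

λ̂_MAP = 0.417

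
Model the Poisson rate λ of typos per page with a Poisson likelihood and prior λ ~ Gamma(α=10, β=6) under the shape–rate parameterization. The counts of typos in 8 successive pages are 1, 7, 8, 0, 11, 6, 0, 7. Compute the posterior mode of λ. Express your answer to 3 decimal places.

Σxᵢ = 1+7+8+0+11+6+0+7 = 40, with n = 8.
Posterior ∝ λ^9e^(−6λ) · λ^40e^(−8λ) = λ^49e^(−14λ), i.e. Gamma(shape=50, rate=14).
The mode of a Gamma(a, b) with a ≥ 1 (shape–rate) is (a−1)/b = 49/14 ≈ 3.500.

λ̂_MAP = 3.500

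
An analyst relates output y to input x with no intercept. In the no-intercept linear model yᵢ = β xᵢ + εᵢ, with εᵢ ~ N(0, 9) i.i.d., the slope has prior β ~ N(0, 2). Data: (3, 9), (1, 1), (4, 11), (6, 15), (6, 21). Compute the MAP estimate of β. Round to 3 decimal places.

β̂_MAP = 2.810

log p(β | y) = −Σ(yᵢ − βxᵢ)²/(2·9) − β²/(2·2) + const.
Setting the derivative to zero: Σxᵢ(yᵢ − βxᵢ)/9 − β/2 = 0, so β = Σxᵢyᵢ / (Σxᵢ² + σ²/τ²).
Σxᵢyᵢ = 3·9 + 1·1 + 4·11 + 6·15 + 6·21 = 288; Σxᵢ² = 98; σ²/τ² = 4.5.
β̂_MAP = 288 / (98 + 4.5) = 288/102.5 ≈ 2.810.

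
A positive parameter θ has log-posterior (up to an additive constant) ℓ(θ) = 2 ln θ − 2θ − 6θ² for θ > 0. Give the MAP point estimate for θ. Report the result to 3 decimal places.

θ̂_MAP = 0.333

ℓ'(θ) = 2/θ − 2 − 12θ. Setting this to zero and multiplying by θ: 12θ² + 2θ − 2 = 0.
θ = (−2 + √(2² + 4·12·2)) / (2·12) = (−2 + √100) / 24 = (−2 + 10)/24 = 1/3.
ℓ''(θ) = −2/θ² − 12 < 0, confirming a maximum.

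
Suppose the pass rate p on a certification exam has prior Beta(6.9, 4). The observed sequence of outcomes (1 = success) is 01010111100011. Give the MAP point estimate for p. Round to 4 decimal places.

p̂_MAP = 0.6070

Prior: Beta(6.9, 4).
Data: 8 successes in 14 trials (from the sequence). The binomial likelihood contributes p^8(1−p)^6, so the posterior is Beta(6.9+8, 4+6) = Beta(14.9, 10).
For Beta(a, b) with a, b > 1 the mode is (a−1)/(a+b−2) = 13.9/22.9 ≈ 0.6070.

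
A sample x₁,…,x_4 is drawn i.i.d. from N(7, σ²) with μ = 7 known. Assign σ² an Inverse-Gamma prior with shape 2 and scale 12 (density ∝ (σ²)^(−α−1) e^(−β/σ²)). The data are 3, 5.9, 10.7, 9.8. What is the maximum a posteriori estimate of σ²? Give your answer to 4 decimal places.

Sum of squared deviations about the known mean: SS = (3−7)² + (5.9−7)² + (10.7−7)² + (9.8−7)² = 38.74.
The Normal likelihood contributes (σ²)^(−n/2) exp(−SS/(2σ²)), so the posterior is Inverse-Gamma(α + n/2, β + SS/2) = Inverse-Gamma(4, 31.37).
The mode of Inverse-Gamma(a, b) is b/(a+1) = 31.37/5 ≈ 6.2740.

σ̂²_MAP = 6.2740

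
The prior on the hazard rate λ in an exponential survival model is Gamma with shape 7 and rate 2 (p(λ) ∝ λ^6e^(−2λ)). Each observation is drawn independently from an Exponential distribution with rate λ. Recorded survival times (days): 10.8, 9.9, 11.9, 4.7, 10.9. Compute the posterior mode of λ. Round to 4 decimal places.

The Exponential(rate=λ) likelihood is ∝ λ^n e^(−λΣtᵢ). Here n = 5 and Σtᵢ = 10.8 + 9.9 + 11.9 + 4.7 + 10.9 = 48.2.
Posterior ∝ λ^6e^(−2λ) · λ^5e^(−48.2λ) = λ^11e^(−50.2λ), i.e. Gamma(12, 50.2).
Mode = (a−1)/b = 11/50.2 ≈ 0.2191.

λ̂_MAP = 0.2191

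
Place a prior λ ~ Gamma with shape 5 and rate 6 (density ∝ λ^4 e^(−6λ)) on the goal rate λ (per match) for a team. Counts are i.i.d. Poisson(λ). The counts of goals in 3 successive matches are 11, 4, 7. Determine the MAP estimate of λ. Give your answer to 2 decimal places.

Σxᵢ = 11+4+7 = 22, with n = 3.
Posterior ∝ λ^4e^(−6λ) · λ^22e^(−3λ) = λ^26e^(−9λ), i.e. Gamma(shape=27, rate=9).
The mode of a Gamma(a, b) with a ≥ 1 (shape–rate) is (a−1)/b = 26/9 ≈ 2.89.

λ̂_MAP = 2.89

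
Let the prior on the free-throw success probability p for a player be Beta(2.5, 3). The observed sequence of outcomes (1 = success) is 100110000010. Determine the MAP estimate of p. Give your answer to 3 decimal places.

Prior: Beta(2.5, 3).
Data: 4 successes in 12 trials (from the sequence). The binomial likelihood contributes p^4(1−p)^8, so the posterior is Beta(2.5+4, 3+8) = Beta(6.5, 11).
For Beta(a, b) with a, b > 1 the mode is (a−1)/(a+b−2) = 5.5/15.5 ≈ 0.355.

p̂_MAP = 0.355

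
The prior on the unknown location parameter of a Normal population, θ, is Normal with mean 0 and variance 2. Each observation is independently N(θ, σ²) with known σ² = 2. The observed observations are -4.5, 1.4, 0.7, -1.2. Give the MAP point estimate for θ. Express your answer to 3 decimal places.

θ̂_MAP = -0.720

n = 4; x̄ = ((-4.5) + 1.4 + 0.7 + (-1.2))/4 = -3.6/4 = -0.9.
For a Normal prior and Normal likelihood with known variance, the posterior is Normal; its mode equals its mean, the precision-weighted average.
Prior precision 1/σ₀² = 1/2 = 0.5; data precision n/σ² = 4/2 = 2.
θ̂ = (0.5·0 + 2·(-0.9)) / (0.5 + 2) = (-1.8)/2.5 = -0.720.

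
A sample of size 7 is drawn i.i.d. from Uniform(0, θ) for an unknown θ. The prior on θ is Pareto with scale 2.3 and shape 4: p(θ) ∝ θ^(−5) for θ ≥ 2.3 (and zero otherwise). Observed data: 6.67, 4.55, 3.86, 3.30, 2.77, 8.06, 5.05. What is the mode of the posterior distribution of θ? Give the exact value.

The Uniform(0, θ) likelihood is θ^(−n) for θ ≥ max(xᵢ), zero otherwise. Here max(xᵢ) = 8.06.
Posterior ∝ θ^(−5) · θ^(−7) = θ^(−12) on θ ≥ max(2.3, 8.06) = 8.06.
This density is strictly decreasing in θ, so the posterior mode lies at the lower boundary of the support.

θ̂_MAP = 8.06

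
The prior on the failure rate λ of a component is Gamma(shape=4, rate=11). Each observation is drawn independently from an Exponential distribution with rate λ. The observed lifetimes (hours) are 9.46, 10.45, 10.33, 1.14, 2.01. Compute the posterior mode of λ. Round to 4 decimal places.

λ̂_MAP = 0.1802

The Exponential(rate=λ) likelihood is ∝ λ^n e^(−λΣtᵢ). Here n = 5 and Σtᵢ = 9.46 + 10.45 + 10.33 + 1.14 + 2.01 = 33.39.
Posterior ∝ λ^3e^(−11λ) · λ^5e^(−33.39λ) = λ^8e^(−44.39λ), i.e. Gamma(9, 44.39).
Mode = (a−1)/b = 8/44.39 ≈ 0.1802.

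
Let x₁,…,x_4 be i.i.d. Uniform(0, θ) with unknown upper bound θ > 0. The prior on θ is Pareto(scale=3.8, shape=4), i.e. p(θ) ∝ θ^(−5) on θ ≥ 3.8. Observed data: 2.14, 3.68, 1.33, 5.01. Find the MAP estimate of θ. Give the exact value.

The Uniform(0, θ) likelihood is θ^(−n) for θ ≥ max(xᵢ), zero otherwise. Here max(xᵢ) = 5.01.
Posterior ∝ θ^(−5) · θ^(−4) = θ^(−9) on θ ≥ max(3.8, 5.01) = 5.01.
This density is strictly decreasing in θ, so the posterior mode lies at the lower boundary of the support.

θ̂_MAP = 5.01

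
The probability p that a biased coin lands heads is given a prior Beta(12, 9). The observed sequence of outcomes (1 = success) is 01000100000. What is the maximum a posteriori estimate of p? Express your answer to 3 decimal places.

Prior: Beta(12, 9).
Data: 2 successes in 11 trials (from the sequence). The binomial likelihood contributes p^2(1−p)^9, so the posterior is Beta(12+2, 9+9) = Beta(14, 18).
For Beta(a, b) with a, b > 1 the mode is (a−1)/(a+b−2) = 13/30 ≈ 0.433.

p̂_MAP = 0.433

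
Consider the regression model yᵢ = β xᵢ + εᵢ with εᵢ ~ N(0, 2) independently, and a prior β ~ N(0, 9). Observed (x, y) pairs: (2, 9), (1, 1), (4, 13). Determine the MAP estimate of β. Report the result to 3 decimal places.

β̂_MAP = 3.346

log p(β | y) = −Σ(yᵢ − βxᵢ)²/(2·2) − β²/(2·9) + const.
Setting the derivative to zero: Σxᵢ(yᵢ − βxᵢ)/2 − β/9 = 0, so β = Σxᵢyᵢ / (Σxᵢ² + σ²/τ²).
Σxᵢyᵢ = 2·9 + 1·1 + 4·13 = 71; Σxᵢ² = 21; σ²/τ² = 2/9.
β̂_MAP = 71 / (21 + 2/9) = 71/(191/9) = 639/191 ≈ 3.346.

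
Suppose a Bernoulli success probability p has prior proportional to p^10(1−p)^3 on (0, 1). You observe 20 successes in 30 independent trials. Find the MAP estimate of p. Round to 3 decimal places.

The prior density ∝ p^10(1−p)^3 is the kernel of Beta(11, 4).
Data: 20 successes in 30 trials. The binomial likelihood contributes p^20(1−p)^10, so the posterior is Beta(11+20, 4+10) = Beta(31, 14).
For Beta(a, b) with a, b > 1 the mode is (a−1)/(a+b−2) = 30/43 ≈ 0.698.

p̂_MAP = 0.698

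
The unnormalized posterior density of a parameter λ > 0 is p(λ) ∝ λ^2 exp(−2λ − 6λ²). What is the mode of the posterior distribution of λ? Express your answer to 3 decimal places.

ℓ'(λ) = 2/λ − 2 − 12λ. Setting this to zero and multiplying by λ: 12λ² + 2λ − 2 = 0.
λ = (−2 + √(2² + 4·12·2)) / (2·12) = (−2 + √100) / 24 = (−2 + 10)/24 = 1/3.
ℓ''(λ) = −2/λ² − 12 < 0, confirming a maximum.

λ̂_MAP = 0.333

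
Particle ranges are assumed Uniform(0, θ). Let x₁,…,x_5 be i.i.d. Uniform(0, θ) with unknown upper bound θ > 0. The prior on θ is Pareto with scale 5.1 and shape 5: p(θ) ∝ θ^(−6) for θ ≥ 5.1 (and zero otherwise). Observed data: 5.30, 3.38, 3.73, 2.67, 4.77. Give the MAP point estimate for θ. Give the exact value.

The Uniform(0, θ) likelihood is θ^(−n) for θ ≥ max(xᵢ), zero otherwise. Here max(xᵢ) = 5.30.
Posterior ∝ θ^(−6) · θ^(−5) = θ^(−11) on θ ≥ max(5.1, 5.30) = 5.30.
This density is strictly decreasing in θ, so the posterior mode lies at the lower boundary of the support.

θ̂_MAP = 5.30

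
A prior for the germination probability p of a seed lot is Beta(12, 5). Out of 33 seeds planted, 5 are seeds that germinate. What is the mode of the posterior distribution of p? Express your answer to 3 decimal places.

Prior: Beta(12, 5).
Data: 5 successes in 33 trials. The binomial likelihood contributes p^5(1−p)^28, so the posterior is Beta(12+5, 5+28) = Beta(17, 33).
For Beta(a, b) with a, b > 1 the mode is (a−1)/(a+b−2) = 16/48 ≈ 0.333.

p̂_MAP = 0.333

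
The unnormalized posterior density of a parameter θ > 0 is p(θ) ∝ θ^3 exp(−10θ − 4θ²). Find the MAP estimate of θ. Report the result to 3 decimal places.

θ̂_MAP = 0.250

ℓ'(θ) = 3/θ − 10 − 8θ. Setting this to zero and multiplying by θ: 8θ² + 10θ − 3 = 0.
θ = (−10 + √(10² + 4·8·3)) / (2·8) = (−10 + √196) / 16 = (−10 + 14)/16 = 1/4.
ℓ''(θ) = −3/θ² − 8 < 0, confirming a maximum.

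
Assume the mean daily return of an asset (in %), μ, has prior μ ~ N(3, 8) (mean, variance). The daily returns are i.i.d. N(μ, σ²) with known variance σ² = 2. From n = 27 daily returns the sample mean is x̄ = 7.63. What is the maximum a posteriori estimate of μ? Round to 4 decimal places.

n = 27, x̄ = 7.63.
For a Normal prior and Normal likelihood with known variance, the posterior is Normal; its mode equals its mean, the precision-weighted average.
Prior precision 1/σ₀² = 1/8 = 0.125; data precision n/σ² = 27/2 = 13.5.
μ̂ = (0.125·3 + 13.5·7.63) / (0.125 + 13.5) = 103.38/13.625 = 20676/2725 ≈ 7.5875.

μ̂_MAP = 7.5875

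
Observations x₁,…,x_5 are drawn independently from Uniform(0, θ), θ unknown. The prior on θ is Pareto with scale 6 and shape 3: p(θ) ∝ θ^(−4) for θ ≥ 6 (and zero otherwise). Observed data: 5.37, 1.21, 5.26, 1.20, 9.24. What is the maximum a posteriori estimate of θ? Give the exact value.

θ̂_MAP = 9.24

The Uniform(0, θ) likelihood is θ^(−n) for θ ≥ max(xᵢ), zero otherwise. Here max(xᵢ) = 9.24.
Posterior ∝ θ^(−4) · θ^(−5) = θ^(−9) on θ ≥ max(6, 9.24) = 9.24.
This density is strictly decreasing in θ, so the posterior mode lies at the lower boundary of the support.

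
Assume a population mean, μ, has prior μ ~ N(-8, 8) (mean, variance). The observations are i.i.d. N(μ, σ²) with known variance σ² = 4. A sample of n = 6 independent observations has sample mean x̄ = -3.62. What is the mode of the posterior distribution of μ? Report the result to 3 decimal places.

n = 6, x̄ = -3.62.
For a Normal prior and Normal likelihood with known variance, the posterior is Normal; its mode equals its mean, the precision-weighted average.
Prior precision 1/σ₀² = 1/8 = 0.125; data precision n/σ² = 6/4 = 1.5.
μ̂ = (0.125·(-8) + 1.5·(-3.62)) / (0.125 + 1.5) = (-6.43)/1.625 = -1286/325 ≈ -3.957.

μ̂_MAP = -3.957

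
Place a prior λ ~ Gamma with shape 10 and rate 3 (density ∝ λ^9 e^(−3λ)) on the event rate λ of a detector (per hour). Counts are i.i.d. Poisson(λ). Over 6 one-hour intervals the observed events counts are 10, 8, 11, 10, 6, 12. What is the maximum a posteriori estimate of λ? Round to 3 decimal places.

Σxᵢ = 10+8+11+10+6+12 = 57, with n = 6.
Posterior ∝ λ^9e^(−3λ) · λ^57e^(−6λ) = λ^66e^(−9λ), i.e. Gamma(shape=67, rate=9).
The mode of a Gamma(a, b) with a ≥ 1 (shape–rate) is (a−1)/b = 66/9 ≈ 7.333.

λ̂_MAP = 7.333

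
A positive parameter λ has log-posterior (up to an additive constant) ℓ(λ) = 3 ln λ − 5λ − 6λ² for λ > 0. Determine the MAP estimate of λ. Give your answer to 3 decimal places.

λ̂_MAP = 0.333

ℓ'(λ) = 3/λ − 5 − 12λ. Setting this to zero and multiplying by λ: 12λ² + 5λ − 3 = 0.
λ = (−5 + √(5² + 4·12·3)) / (2·12) = (−5 + √169) / 24 = (−5 + 13)/24 = 1/3.
ℓ''(λ) = −3/λ² − 12 < 0, confirming a maximum.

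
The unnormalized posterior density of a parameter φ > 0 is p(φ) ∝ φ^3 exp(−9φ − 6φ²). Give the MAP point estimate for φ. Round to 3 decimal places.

ℓ'(φ) = 3/φ − 9 − 12φ. Setting this to zero and multiplying by φ: 12φ² + 9φ − 3 = 0.
φ = (−9 + √(9² + 4·12·3)) / (2·12) = (−9 + √225) / 24 = (−9 + 15)/24 = 1/4.
ℓ''(φ) = −3/φ² − 12 < 0, confirming a maximum.

φ̂_MAP = 0.250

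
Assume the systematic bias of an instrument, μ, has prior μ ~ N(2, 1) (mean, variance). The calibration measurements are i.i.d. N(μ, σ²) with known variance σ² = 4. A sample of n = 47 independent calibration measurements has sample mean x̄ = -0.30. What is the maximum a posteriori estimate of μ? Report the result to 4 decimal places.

μ̂_MAP = -0.1196

n = 47, x̄ = -0.30.
For a Normal prior and Normal likelihood with known variance, the posterior is Normal; its mode equals its mean, the precision-weighted average.
Prior precision 1/σ₀² = 1/1 = 1; data precision n/σ² = 47/4 = 11.75.
μ̂ = (1·2 + 11.75·(-0.3)) / (1 + 11.75) = (-1.525)/12.75 = -61/510 ≈ -0.1196.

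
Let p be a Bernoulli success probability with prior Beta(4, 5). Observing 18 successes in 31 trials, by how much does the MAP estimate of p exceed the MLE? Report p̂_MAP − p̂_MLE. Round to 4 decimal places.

Posterior is Beta(22, 18); MAP = (22−1)/(40−2) = 21/38 ≈ 0.55263.
MLE ignores the prior: p̂_MLE = k/n = 18/31 ≈ 0.58065.
Difference = 21/38 − 18/31 = -33/1178 ≈ -0.0280.

MAP − MLE = -0.0280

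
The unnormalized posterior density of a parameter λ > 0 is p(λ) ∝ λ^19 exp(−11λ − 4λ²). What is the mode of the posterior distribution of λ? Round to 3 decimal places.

λ̂_MAP = 1.000

ℓ'(λ) = 19/λ − 11 − 8λ. Setting this to zero and multiplying by λ: 8λ² + 11λ − 19 = 0.
λ = (−11 + √(11² + 4·8·19)) / (2·8) = (−11 + √729) / 16 = (−11 + 27)/16 = 1.
ℓ''(λ) = −19/λ² − 8 < 0, confirming a maximum.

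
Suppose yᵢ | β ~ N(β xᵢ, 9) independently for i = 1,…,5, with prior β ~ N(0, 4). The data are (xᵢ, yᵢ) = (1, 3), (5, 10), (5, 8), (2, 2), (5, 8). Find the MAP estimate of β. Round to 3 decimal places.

log p(β | y) = −Σ(yᵢ − βxᵢ)²/(2·9) − β²/(2·4) + const.
Setting the derivative to zero: Σxᵢ(yᵢ − βxᵢ)/9 − β/4 = 0, so β = Σxᵢyᵢ / (Σxᵢ² + σ²/τ²).
Σxᵢyᵢ = 1·3 + 5·10 + 5·8 + 2·2 + 5·8 = 137; Σxᵢ² = 80; σ²/τ² = 2.25.
β̂_MAP = 137 / (80 + 2.25) = 137/82.25 ≈ 1.666.

β̂_MAP = 1.666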